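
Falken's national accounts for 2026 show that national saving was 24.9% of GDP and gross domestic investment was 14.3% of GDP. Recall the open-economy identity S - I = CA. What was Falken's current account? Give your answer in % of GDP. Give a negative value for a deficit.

S - I = CA (net lending to the rest of the world).
CA = S - I = 24.9 - 14.3 = 10.6

10.6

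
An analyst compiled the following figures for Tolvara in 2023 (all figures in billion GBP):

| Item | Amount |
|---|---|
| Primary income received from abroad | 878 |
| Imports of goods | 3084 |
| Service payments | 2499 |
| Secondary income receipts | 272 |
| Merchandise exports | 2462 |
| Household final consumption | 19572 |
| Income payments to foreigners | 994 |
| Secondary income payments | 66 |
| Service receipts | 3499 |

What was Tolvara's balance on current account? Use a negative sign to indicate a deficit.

Goods balance = 2462 - 3084 = -622
Services balance = 3499 - 2499 = 1000
Trade balance (goods + services) = -622 + 1000 = 378
Net primary income = 878 - 994 = -116
Net secondary income = 272 - 66 = 206
Current account = 378 + (-116) + 206 = 468

468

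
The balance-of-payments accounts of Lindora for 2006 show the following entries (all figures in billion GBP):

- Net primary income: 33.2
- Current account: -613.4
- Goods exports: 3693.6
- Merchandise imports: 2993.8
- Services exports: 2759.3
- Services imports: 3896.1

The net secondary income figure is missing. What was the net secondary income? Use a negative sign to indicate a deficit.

Current account = goods balance + services balance + net primary income + net secondary income
Sum of the known components = -403.8
Net secondary income = CA - (known components) = -613.4 - (-403.8) = -209.6

-209.6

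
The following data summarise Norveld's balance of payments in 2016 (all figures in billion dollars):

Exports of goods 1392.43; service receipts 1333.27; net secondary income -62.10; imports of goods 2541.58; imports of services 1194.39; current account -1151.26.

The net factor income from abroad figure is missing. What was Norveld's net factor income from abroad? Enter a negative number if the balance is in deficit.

-78.89

Current account = goods balance + services balance + net primary income + net secondary income
Sum of the known components = -1072.37
Net factor income from abroad = CA - (known components) = -1151.26 - (-1072.37) = -78.89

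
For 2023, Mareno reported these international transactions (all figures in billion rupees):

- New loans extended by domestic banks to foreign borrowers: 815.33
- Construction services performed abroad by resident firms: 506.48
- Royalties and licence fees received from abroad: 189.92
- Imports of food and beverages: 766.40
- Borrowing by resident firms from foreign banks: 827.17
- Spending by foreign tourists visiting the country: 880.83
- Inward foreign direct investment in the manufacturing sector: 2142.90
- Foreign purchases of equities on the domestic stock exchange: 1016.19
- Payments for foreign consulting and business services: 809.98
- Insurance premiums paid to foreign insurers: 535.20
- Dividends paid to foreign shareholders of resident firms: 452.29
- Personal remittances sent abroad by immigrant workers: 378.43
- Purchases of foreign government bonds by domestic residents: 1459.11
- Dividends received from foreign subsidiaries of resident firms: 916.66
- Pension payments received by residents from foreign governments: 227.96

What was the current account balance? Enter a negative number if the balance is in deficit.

-220.45

Goods: -766.40
Services: 189.92 - 535.20 + 880.83 + 506.48 - 809.98 = 232.05
Primary income: 916.66 - 452.29 = 464.37
Secondary income: 227.96 - 378.43 = -150.47
Current account = (-766.40) + 232.05 + 464.37 + (-150.47) = -220.45
(Excluded from the current account — financial account: new loans extended by domestic banks to foreign borrowers 815.33, borrowing by resident firms from foreign banks 827.17, inward foreign direct investment in the manufacturing sector 2142.90, foreign purchases of equities on the domestic stock exchange 1016.19, purchases of foreign government bonds by domestic residents 1459.11.)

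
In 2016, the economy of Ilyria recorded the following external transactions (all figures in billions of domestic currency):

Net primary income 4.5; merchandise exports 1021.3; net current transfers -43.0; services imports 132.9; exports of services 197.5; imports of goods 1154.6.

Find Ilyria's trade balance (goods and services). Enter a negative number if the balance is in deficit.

Goods balance = 1021.3 - 1154.6 = -133.3
Services balance = 197.5 - 132.9 = 64.6
Trade balance (goods + services) = -133.3 + 64.6 = -68.7

-68.7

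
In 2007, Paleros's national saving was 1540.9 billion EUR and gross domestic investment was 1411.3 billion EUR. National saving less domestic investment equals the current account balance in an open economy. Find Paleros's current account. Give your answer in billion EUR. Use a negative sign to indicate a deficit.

129.6

S - I = CA (net lending to the rest of the world).
CA = S - I = 1540.9 - 1411.3 = 129.6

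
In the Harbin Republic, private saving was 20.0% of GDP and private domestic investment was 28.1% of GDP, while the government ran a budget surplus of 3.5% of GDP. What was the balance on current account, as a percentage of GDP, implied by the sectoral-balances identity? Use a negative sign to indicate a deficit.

-4.6

By the sectoral-balances identity, CA = (S_private - I) + (T - G).
Private balance = 20.0 - 28.1 = -8.1
Government balance (T - G) = 3.5
CA = -8.1 + 3.5 = -4.6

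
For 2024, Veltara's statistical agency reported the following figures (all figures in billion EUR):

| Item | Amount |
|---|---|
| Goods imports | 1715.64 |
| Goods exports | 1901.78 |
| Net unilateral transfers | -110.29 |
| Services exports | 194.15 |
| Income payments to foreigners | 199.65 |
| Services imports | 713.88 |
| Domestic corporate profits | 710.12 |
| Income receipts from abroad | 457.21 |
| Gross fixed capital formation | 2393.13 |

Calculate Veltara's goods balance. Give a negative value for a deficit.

Goods balance = 1901.78 - 1715.64 = 186.14

186.14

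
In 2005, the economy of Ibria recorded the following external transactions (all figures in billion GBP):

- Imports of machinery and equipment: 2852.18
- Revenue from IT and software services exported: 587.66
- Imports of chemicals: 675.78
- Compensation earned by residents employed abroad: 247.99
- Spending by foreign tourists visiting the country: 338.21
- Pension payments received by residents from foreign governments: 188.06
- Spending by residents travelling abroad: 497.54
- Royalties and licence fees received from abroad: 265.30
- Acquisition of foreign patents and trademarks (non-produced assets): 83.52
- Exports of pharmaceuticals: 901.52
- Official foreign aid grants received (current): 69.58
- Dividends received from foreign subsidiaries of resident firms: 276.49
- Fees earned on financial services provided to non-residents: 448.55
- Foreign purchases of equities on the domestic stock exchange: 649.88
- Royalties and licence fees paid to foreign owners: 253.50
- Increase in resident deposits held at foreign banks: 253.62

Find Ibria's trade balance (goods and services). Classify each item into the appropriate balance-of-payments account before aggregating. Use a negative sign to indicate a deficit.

Goods: -675.78 - 2852.18 + 901.52 = -2626.44
Services: 587.66 - 497.54 - 253.50 + 448.55 + 338.21 + 265.30 = 888.68
Trade balance = -2626.44 + 888.68 = -1737.76
(Excluded from the trade balance — primary income: compensation earned by residents employed abroad 247.99, dividends received from foreign subsidiaries of resident firms 276.49; secondary income: pension payments received by residents from foreign governments 188.06, official foreign aid grants received (current) 69.58; capital account: acquisition of foreign patents and trademarks (non-produced assets) 83.52; financial account: foreign purchases of equities on the domestic stock exchange 649.88, increase in resident deposits held at foreign banks 253.62.)

-1737.76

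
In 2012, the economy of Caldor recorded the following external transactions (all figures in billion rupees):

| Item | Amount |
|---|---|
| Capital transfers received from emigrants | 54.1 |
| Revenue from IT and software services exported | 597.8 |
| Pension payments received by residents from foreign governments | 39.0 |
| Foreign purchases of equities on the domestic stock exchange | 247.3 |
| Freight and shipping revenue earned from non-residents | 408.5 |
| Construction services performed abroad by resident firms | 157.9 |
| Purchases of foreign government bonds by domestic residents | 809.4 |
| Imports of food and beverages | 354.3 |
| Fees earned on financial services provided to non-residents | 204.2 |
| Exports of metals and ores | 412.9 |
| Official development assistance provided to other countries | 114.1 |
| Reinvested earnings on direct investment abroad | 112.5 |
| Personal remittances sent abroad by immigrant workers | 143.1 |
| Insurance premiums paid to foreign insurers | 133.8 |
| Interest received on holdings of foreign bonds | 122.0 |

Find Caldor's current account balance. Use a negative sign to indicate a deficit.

Goods: -354.3 + 412.9 = 58.6
Services: 597.8 - 133.8 + 157.9 + 204.2 + 408.5 = 1234.6
Primary income: 122.0 + 112.5 = 234.5
Secondary income: 39.0 - 114.1 - 143.1 = -218.2
Current account = 58.6 + 1234.6 + 234.5 + (-218.2) = 1309.5
(Excluded from the current account — capital account: capital transfers received from emigrants 54.1; financial account: foreign purchases of equities on the domestic stock exchange 247.3, purchases of foreign government bonds by domestic residents 809.4.)

1309.5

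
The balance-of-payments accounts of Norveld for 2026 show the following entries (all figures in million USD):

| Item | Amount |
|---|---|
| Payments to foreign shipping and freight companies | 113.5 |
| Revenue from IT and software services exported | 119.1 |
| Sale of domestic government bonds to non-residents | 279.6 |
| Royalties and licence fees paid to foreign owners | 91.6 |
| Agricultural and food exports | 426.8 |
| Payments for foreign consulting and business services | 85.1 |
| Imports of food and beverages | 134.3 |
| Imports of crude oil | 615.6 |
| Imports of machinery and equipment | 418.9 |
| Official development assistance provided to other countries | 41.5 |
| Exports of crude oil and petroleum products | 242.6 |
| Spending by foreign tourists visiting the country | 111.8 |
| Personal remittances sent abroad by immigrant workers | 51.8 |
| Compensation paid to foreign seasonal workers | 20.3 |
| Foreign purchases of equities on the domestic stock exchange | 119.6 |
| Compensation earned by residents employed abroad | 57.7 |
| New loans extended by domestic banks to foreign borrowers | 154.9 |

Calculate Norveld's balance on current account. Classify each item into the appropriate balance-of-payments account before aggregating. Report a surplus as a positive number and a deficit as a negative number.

-614.6

Goods: -615.6 + 426.8 - 418.9 + 242.6 - 134.3 = -499.4
Services: -113.5 - 85.1 + 111.8 + 119.1 - 91.6 = -59.3
Primary income: 57.7 - 20.3 = 37.4
Secondary income: -41.5 - 51.8 = -93.3
Current account = (-499.4) + (-59.3) + 37.4 + (-93.3) = -614.6
(Excluded from the current account — financial account: sale of domestic government bonds to non-residents 279.6, foreign purchases of equities on the domestic stock exchange 119.6, new loans extended by domestic banks to foreign borrowers 154.9.)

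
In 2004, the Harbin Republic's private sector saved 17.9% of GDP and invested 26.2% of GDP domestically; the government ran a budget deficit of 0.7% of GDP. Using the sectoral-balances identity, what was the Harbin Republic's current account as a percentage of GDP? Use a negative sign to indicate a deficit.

By the sectoral-balances identity, CA = (S_private - I) + (T - G).
Private balance = 17.9 - 26.2 = -8.3
Government balance (T - G) = -0.7
CA = -8.3 + (-0.7) = -9.0

-9.0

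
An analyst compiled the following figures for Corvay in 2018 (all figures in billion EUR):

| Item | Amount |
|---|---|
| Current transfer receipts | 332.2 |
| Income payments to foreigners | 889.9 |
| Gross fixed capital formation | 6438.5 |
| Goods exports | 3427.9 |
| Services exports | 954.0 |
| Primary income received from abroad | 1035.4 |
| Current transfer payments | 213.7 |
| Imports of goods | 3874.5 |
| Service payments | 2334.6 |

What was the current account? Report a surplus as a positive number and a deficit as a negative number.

-1563.2

Goods balance = 3427.9 - 3874.5 = -446.6
Services balance = 954.0 - 2334.6 = -1380.6
Trade balance (goods + services) = -446.6 + (-1380.6) = -1827.2
Net primary income = 1035.4 - 889.9 = 145.5
Net secondary income = 332.2 - 213.7 = 118.5
Current account = -1827.2 + 145.5 + 118.5 = -1563.2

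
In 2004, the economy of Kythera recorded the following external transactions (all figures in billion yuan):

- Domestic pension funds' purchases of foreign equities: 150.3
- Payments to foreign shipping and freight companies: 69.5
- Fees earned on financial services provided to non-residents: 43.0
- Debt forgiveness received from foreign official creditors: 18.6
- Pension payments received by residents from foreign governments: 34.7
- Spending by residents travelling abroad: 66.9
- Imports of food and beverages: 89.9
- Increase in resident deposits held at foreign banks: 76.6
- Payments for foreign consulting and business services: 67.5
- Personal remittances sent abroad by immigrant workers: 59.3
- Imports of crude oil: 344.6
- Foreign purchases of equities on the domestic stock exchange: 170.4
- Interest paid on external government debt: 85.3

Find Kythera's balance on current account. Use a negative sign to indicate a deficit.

Goods: -344.6 - 89.9 = -434.5
Services: -66.9 - 69.5 - 67.5 + 43.0 = -160.9
Primary income: -85.3
Secondary income: -59.3 + 34.7 = -24.6
Current account = (-434.5) + (-160.9) + (-85.3) + (-24.6) = -705.3
(Excluded from the current account — financial account: domestic pension funds' purchases of foreign equities 150.3, increase in resident deposits held at foreign banks 76.6, foreign purchases of equities on the domestic stock exchange 170.4; capital account: debt forgiveness received from foreign official creditors 18.6.)

-705.3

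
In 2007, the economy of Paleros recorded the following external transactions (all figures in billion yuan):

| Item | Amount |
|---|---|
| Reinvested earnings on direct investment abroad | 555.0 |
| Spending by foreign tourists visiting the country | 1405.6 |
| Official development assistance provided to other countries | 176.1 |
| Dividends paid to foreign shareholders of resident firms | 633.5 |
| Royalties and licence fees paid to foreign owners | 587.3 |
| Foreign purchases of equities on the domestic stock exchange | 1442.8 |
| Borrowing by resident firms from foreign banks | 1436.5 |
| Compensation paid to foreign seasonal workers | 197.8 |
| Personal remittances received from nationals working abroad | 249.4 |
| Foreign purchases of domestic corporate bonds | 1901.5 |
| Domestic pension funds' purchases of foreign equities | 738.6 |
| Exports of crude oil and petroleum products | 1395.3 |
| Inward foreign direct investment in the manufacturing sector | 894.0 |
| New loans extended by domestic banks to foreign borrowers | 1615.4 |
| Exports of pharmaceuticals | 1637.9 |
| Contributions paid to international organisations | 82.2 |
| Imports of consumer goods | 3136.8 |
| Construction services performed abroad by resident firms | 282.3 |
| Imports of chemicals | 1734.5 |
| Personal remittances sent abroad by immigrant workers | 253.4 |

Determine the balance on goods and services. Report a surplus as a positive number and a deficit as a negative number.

-737.5

Goods: 1395.3 - 1734.5 + 1637.9 - 3136.8 = -1838.1
Services: -587.3 + 1405.6 + 282.3 = 1100.6
Trade balance = -1838.1 + 1100.6 = -737.5
(Excluded from the trade balance — primary income: reinvested earnings on direct investment abroad 555.0, dividends paid to foreign shareholders of resident firms 633.5, compensation paid to foreign seasonal workers 197.8; secondary income: official development assistance provided to other countries 176.1, personal remittances received from nationals working abroad 249.4, contributions paid to international organisations 82.2, personal remittances sent abroad by immigrant workers 253.4; financial account: foreign purchases of equities on the domestic stock exchange 1442.8, borrowing by resident firms from foreign banks 1436.5, foreign purchases of domestic corporate bonds 1901.5, domestic pension funds' purchases of foreign equities 738.6, inward foreign direct investment in the manufacturing sector 894.0, new loans extended by domestic banks to foreign borrowers 1615.4.)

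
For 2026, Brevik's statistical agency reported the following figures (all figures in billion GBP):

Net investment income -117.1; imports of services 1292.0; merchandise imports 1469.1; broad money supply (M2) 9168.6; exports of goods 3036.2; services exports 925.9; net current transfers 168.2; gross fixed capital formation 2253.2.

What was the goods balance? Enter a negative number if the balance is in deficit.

Goods balance = 3036.2 - 1469.1 = 1567.1

1567.1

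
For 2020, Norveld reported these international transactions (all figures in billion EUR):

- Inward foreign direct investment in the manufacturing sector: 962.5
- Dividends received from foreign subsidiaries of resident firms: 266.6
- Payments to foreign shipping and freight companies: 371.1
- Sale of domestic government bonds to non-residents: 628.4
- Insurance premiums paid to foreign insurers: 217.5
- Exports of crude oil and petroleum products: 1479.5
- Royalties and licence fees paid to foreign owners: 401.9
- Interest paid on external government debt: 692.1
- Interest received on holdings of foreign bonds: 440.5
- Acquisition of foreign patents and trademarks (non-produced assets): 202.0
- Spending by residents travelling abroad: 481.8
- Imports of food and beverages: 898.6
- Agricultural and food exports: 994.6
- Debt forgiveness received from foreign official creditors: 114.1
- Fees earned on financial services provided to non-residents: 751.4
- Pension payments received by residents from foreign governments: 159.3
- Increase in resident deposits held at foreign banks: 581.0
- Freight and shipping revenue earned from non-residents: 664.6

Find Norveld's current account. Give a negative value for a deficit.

Goods: 1479.5 - 898.6 + 994.6 = 1575.5
Services: -401.9 - 371.1 + 751.4 - 217.5 + 664.6 - 481.8 = -56.3
Primary income: 266.6 - 692.1 + 440.5 = 15.0
Secondary income: 159.3
Current account = 1575.5 + (-56.3) + 15.0 + 159.3 = 1693.5
(Excluded from the current account — financial account: inward foreign direct investment in the manufacturing sector 962.5, sale of domestic government bonds to non-residents 628.4, increase in resident deposits held at foreign banks 581.0; capital account: acquisition of foreign patents and trademarks (non-produced assets) 202.0, debt forgiveness received from foreign official creditors 114.1.)

1693.5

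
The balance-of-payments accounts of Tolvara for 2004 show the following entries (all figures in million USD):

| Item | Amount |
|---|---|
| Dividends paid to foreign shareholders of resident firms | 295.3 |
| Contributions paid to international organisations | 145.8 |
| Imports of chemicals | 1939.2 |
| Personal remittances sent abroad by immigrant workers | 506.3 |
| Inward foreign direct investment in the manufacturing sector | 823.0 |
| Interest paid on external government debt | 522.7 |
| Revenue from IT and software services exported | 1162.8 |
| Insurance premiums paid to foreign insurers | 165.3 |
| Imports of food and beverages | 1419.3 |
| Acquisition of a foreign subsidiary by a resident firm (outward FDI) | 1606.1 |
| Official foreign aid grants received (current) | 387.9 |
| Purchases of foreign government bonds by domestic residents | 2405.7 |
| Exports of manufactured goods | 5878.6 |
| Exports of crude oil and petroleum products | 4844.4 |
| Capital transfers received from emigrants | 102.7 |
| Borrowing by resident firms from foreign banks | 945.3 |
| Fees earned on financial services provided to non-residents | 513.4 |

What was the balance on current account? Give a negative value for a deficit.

Goods: -1939.2 + 4844.4 - 1419.3 + 5878.6 = 7364.5
Services: 513.4 - 165.3 + 1162.8 = 1510.9
Primary income: -522.7 - 295.3 = -818.0
Secondary income: 387.9 - 506.3 - 145.8 = -264.2
Current account = 7364.5 + 1510.9 + (-818.0) + (-264.2) = 7793.2
(Excluded from the current account — financial account: inward foreign direct investment in the manufacturing sector 823.0, acquisition of a foreign subsidiary by a resident firm (outward FDI) 1606.1, purchases of foreign government bonds by domestic residents 2405.7, borrowing by resident firms from foreign banks 945.3; capital account: capital transfers received from emigrants 102.7.)

7793.2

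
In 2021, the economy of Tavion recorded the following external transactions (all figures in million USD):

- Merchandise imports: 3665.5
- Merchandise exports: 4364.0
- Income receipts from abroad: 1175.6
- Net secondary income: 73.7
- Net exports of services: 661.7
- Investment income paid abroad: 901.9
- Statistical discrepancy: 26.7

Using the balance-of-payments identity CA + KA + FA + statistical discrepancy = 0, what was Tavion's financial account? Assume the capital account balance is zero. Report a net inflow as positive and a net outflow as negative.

Goods balance = 4364.0 - 3665.5 = 698.5
Services balance = 661.7
Trade balance (goods + services) = 698.5 + 661.7 = 1360.2
Net primary income = 1175.6 - 901.9 = 273.7
Net secondary income = 73.7
Current account = 1360.2 + 273.7 + 73.7 = 1707.6
Financial account = -(1707.6 + 26.7) = -1734.3

-1734.3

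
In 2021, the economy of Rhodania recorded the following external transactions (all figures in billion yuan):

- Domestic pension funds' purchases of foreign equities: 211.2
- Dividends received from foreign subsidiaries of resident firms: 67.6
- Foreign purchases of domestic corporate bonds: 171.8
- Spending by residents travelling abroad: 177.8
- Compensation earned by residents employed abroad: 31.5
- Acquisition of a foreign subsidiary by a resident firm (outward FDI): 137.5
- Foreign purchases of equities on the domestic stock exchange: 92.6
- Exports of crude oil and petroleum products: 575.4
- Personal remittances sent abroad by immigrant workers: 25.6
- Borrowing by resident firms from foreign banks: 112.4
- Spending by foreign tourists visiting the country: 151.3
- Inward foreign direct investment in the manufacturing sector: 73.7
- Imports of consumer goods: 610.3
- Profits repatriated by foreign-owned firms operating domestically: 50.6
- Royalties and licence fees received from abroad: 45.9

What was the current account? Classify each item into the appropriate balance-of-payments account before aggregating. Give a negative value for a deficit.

7.4

Goods: 575.4 - 610.3 = -34.9
Services: 45.9 + 151.3 - 177.8 = 19.4
Primary income: -50.6 + 67.6 + 31.5 = 48.5
Secondary income: -25.6
Current account = (-34.9) + 19.4 + 48.5 + (-25.6) = 7.4
(Excluded from the current account — financial account: domestic pension funds' purchases of foreign equities 211.2, foreign purchases of domestic corporate bonds 171.8, acquisition of a foreign subsidiary by a resident firm (outward FDI) 137.5, foreign purchases of equities on the domestic stock exchange 92.6, borrowing by resident firms from foreign banks 112.4, inward foreign direct investment in the manufacturing sector 73.7.)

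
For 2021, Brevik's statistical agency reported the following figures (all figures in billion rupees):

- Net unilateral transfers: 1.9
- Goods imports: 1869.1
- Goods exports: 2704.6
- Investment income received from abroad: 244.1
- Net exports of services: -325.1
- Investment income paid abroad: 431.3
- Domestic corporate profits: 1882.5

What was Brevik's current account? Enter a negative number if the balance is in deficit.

Goods balance = 2704.6 - 1869.1 = 835.5
Services balance = -325.1
Trade balance (goods + services) = 835.5 + (-325.1) = 510.4
Net primary income = 244.1 - 431.3 = -187.2
Net secondary income = 1.9
Current account = 510.4 + (-187.2) + 1.9 = 325.1

325.1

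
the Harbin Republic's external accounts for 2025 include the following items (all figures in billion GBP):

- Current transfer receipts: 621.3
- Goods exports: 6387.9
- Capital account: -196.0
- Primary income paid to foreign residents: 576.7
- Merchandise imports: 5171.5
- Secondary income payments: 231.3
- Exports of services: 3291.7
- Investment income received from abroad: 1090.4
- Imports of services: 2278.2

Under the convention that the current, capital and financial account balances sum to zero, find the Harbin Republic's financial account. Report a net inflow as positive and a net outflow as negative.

Goods balance = 6387.9 - 5171.5 = 1216.4
Services balance = 3291.7 - 2278.2 = 1013.5
Trade balance (goods + services) = 1216.4 + 1013.5 = 2229.9
Net primary income = 1090.4 - 576.7 = 513.7
Net secondary income = 621.3 - 231.3 = 390.0
Current account = 2229.9 + 513.7 + 390.0 = 3133.6
Financial account = -(3133.6 + (-196.0)) = -2937.6

-2937.6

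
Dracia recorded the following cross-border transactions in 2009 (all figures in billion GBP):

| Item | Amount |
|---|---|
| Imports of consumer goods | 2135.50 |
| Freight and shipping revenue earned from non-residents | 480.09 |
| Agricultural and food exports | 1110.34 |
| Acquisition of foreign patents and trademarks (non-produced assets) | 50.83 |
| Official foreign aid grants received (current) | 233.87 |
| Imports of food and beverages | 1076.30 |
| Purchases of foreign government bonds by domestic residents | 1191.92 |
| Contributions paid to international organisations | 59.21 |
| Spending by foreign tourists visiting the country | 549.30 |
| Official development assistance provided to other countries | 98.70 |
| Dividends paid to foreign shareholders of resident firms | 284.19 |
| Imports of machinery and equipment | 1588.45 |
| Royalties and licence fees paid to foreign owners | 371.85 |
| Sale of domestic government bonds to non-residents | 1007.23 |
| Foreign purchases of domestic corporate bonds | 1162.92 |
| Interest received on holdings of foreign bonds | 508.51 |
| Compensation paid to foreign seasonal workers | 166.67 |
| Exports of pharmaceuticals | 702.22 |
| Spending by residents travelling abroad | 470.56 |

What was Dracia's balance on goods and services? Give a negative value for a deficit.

Goods: -1076.30 + 702.22 + 1110.34 - 1588.45 - 2135.50 = -2987.69
Services: -371.85 - 470.56 + 549.30 + 480.09 = 186.98
Trade balance = -2987.69 + 186.98 = -2800.71
(Excluded from the trade balance — capital account: acquisition of foreign patents and trademarks (non-produced assets) 50.83; secondary income: official foreign aid grants received (current) 233.87, contributions paid to international organisations 59.21, official development assistance provided to other countries 98.70; financial account: purchases of foreign government bonds by domestic residents 1191.92, sale of domestic government bonds to non-residents 1007.23, foreign purchases of domestic corporate bonds 1162.92; primary income: dividends paid to foreign shareholders of resident firms 284.19, interest received on holdings of foreign bonds 508.51, compensation paid to foreign seasonal workers 166.67.)

-2800.71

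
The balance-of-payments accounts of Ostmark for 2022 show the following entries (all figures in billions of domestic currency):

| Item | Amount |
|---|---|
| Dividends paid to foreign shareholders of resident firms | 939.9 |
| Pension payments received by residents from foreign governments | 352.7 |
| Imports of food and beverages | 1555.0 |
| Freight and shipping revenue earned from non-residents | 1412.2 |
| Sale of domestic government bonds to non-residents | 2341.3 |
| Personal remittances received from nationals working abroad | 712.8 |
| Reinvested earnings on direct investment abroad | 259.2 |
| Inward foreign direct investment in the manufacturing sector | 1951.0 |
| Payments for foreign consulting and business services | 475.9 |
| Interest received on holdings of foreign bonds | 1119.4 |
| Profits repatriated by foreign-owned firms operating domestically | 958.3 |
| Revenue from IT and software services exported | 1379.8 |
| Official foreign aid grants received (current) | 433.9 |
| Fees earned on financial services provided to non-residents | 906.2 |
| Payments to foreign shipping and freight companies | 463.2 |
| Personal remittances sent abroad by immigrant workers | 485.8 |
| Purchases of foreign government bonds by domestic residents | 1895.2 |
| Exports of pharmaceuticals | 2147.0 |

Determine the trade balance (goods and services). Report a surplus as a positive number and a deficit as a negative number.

Goods: -1555.0 + 2147.0 = 592.0
Services: -475.9 + 1379.8 + 906.2 - 463.2 + 1412.2 = 2759.1
Trade balance = 592.0 + 2759.1 = 3351.1
(Excluded from the trade balance — primary income: dividends paid to foreign shareholders of resident firms 939.9, reinvested earnings on direct investment abroad 259.2, interest received on holdings of foreign bonds 1119.4, profits repatriated by foreign-owned firms operating domestically 958.3; secondary income: pension payments received by residents from foreign governments 352.7, personal remittances received from nationals working abroad 712.8, official foreign aid grants received (current) 433.9, personal remittances sent abroad by immigrant workers 485.8; financial account: sale of domestic government bonds to non-residents 2341.3, inward foreign direct investment in the manufacturing sector 1951.0, purchases of foreign government bonds by domestic residents 1895.2.)

3351.1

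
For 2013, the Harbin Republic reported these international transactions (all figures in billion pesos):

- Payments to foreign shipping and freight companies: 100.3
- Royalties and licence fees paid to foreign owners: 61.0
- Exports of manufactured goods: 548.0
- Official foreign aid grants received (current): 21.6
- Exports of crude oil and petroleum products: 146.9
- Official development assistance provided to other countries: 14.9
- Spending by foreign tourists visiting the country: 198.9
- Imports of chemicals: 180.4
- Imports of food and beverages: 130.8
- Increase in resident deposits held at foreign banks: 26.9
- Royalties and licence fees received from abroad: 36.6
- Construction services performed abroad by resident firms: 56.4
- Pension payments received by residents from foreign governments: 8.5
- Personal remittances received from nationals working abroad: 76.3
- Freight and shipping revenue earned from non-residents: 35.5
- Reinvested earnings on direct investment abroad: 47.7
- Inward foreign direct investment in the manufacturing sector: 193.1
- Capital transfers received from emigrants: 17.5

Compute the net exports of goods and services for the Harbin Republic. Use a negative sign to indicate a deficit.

Goods: 146.9 - 130.8 - 180.4 + 548.0 = 383.7
Services: 198.9 + 56.4 - 61.0 + 36.6 - 100.3 + 35.5 = 166.1
Trade balance = 383.7 + 166.1 = 549.8
(Excluded from the trade balance — secondary income: official foreign aid grants received (current) 21.6, official development assistance provided to other countries 14.9, pension payments received by residents from foreign governments 8.5, personal remittances received from nationals working abroad 76.3; financial account: increase in resident deposits held at foreign banks 26.9, inward foreign direct investment in the manufacturing sector 193.1; primary income: reinvested earnings on direct investment abroad 47.7; capital account: capital transfers received from emigrants 17.5.)

549.8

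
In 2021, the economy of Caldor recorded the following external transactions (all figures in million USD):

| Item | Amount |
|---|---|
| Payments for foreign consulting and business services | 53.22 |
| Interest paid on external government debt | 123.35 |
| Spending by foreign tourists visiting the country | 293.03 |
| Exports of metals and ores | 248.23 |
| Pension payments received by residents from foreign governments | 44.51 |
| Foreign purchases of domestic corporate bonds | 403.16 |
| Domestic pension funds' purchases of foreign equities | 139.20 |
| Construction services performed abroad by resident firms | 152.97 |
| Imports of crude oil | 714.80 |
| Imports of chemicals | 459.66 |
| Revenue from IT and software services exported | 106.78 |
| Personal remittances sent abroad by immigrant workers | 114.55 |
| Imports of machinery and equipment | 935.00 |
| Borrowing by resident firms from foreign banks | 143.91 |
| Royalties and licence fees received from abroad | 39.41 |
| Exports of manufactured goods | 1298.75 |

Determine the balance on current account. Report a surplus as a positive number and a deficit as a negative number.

Goods: -459.66 - 935.00 - 714.80 + 1298.75 + 248.23 = -562.48
Services: 106.78 + 39.41 + 293.03 + 152.97 - 53.22 = 538.97
Primary income: -123.35
Secondary income: -114.55 + 44.51 = -70.04
Current account = (-562.48) + 538.97 + (-123.35) + (-70.04) = -216.90
(Excluded from the current account — financial account: foreign purchases of domestic corporate bonds 403.16, domestic pension funds' purchases of foreign equities 139.20, borrowing by resident firms from foreign banks 143.91.)

-216.90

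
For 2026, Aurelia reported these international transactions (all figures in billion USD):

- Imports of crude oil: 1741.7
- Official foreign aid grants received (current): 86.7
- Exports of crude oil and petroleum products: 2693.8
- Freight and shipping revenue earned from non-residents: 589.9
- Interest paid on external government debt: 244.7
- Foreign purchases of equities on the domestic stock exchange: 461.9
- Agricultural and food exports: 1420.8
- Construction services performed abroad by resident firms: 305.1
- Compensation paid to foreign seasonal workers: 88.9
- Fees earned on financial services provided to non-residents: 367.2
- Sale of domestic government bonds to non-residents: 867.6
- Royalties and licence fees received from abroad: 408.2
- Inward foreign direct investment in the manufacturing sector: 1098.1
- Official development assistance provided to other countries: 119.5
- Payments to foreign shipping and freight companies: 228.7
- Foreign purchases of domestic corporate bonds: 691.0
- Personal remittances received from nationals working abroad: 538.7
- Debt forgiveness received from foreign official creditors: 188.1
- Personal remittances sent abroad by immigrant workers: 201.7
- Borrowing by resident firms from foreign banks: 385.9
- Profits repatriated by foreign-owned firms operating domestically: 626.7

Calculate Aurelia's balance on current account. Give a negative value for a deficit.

Goods: -1741.7 + 1420.8 + 2693.8 = 2372.9
Services: 408.2 + 589.9 - 228.7 + 367.2 + 305.1 = 1441.7
Primary income: -244.7 - 626.7 - 88.9 = -960.3
Secondary income: 538.7 - 119.5 - 201.7 + 86.7 = 304.2
Current account = 2372.9 + 1441.7 + (-960.3) + 304.2 = 3158.5
(Excluded from the current account — financial account: foreign purchases of equities on the domestic stock exchange 461.9, sale of domestic government bonds to non-residents 867.6, inward foreign direct investment in the manufacturing sector 1098.1, foreign purchases of domestic corporate bonds 691.0, borrowing by resident firms from foreign banks 385.9; capital account: debt forgiveness received from foreign official creditors 188.1.)

3158.5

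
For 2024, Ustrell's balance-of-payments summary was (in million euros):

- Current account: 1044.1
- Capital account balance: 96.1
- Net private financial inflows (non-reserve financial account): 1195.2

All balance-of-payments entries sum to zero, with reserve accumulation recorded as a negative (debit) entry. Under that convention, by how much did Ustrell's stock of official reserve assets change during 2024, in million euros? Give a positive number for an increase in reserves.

2335.4

Official reserve transactions balance = -(1044.1 + 96.1 + 1195.2) = -2335.4
An accumulation of reserves is recorded as a debit (negative entry), so the change in the stock of reserves is the negative of that balance.
Change in official reserves = -(-2335.4) = 2335.4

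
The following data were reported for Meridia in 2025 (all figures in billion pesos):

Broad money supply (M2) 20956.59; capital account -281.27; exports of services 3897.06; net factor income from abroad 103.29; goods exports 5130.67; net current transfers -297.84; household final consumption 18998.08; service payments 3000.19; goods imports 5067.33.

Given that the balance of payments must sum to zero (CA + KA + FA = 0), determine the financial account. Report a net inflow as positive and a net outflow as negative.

-484.39

Goods balance = 5130.67 - 5067.33 = 63.34
Services balance = 3897.06 - 3000.19 = 896.87
Trade balance (goods + services) = 63.34 + 896.87 = 960.21
Net primary income = 103.29
Net secondary income = -297.84
Current account = 960.21 + 103.29 + (-297.84) = 765.66
Financial account = -(765.66 + (-281.27)) = -484.39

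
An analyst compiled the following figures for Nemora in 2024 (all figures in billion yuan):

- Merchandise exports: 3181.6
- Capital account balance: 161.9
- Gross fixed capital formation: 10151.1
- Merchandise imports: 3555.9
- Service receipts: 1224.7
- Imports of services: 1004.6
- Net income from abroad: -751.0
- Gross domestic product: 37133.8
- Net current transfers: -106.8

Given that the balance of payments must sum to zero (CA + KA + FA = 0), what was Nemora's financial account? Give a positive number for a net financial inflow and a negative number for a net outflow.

Goods balance = 3181.6 - 3555.9 = -374.3
Services balance = 1224.7 - 1004.6 = 220.1
Trade balance (goods + services) = -374.3 + 220.1 = -154.2
Net primary income = -751.0
Net secondary income = -106.8
Current account = -154.2 + (-751.0) + (-106.8) = -1012.0
Financial account = -(-1012.0 + 161.9) = 850.1

850.1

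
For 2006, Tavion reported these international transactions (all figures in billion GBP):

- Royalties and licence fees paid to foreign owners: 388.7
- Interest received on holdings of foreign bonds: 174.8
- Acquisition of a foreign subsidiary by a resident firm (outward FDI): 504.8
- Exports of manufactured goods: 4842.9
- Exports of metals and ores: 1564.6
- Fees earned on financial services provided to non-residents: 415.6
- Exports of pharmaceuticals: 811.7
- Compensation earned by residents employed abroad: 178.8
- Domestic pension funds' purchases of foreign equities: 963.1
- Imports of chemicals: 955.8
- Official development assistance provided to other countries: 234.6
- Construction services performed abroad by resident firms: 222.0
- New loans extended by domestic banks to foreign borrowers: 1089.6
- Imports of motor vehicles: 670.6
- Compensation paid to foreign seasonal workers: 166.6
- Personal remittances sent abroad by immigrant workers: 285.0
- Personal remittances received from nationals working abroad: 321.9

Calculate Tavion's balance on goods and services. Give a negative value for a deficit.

5841.7

Goods: -955.8 + 4842.9 + 811.7 + 1564.6 - 670.6 = 5592.8
Services: 222.0 + 415.6 - 388.7 = 248.9
Trade balance = 5592.8 + 248.9 = 5841.7
(Excluded from the trade balance — primary income: interest received on holdings of foreign bonds 174.8, compensation earned by residents employed abroad 178.8, compensation paid to foreign seasonal workers 166.6; financial account: acquisition of a foreign subsidiary by a resident firm (outward FDI) 504.8, domestic pension funds' purchases of foreign equities 963.1, new loans extended by domestic banks to foreign borrowers 1089.6; secondary income: official development assistance provided to other countries 234.6, personal remittances sent abroad by immigrant workers 285.0, personal remittances received from nationals working abroad 321.9.)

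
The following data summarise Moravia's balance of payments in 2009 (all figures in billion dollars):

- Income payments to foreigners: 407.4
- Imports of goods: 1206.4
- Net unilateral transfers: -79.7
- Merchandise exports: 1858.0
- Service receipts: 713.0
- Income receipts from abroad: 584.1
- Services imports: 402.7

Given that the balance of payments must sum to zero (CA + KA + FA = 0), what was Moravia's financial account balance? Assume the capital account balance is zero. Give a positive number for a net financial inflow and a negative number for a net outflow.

Goods balance = 1858.0 - 1206.4 = 651.6
Services balance = 713.0 - 402.7 = 310.3
Trade balance (goods + services) = 651.6 + 310.3 = 961.9
Net primary income = 584.1 - 407.4 = 176.7
Net secondary income = -79.7
Current account = 961.9 + 176.7 + (-79.7) = 1058.9
Financial account = -(1058.9) = -1058.9

-1058.9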